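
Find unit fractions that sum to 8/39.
1/5 + 1/195

Greedy algorithm:
8/39: ceiling(39/8) = 5, use 1/5
1/195: ceiling(195/1) = 195, use 1/195
Result: 8/39 = 1/5 + 1/195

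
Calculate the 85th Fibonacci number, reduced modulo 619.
348

Matrix identity: Q^n = [[F_(n+1), F_n], [F_n, F_(n-1)]] with Q = [[1,1],[1,0]].
n = 85 = 1010101₂. Square-and-multiply, entries mod 619:
Q^1 = [[1,1],[1,0]]
Q^2 = (Q^1)² = [[2,1],[1,1]]
Q^5 = (Q^2)²·Q = [[8,5],[5,3]]
Q^10 = (Q^5)² = [[89,55],[55,34]]
Q^21 = (Q^10)²·Q = [[379,423],[423,575]]
Q^42 = (Q^21)² = [[71,573],[573,117]]
Q^85 = (Q^42)²·Q = [[366,348],[348,18]]
F_85 mod 619 = Q^85[0][1] = 348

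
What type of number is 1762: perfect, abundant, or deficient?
deficient

Proper divisors of 1762: sum = 1 + 2 + 881 = 884
Since 884 < 1762, 1762 is deficient.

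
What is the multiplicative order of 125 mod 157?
52

157 is prime, so ord(125) divides φ(157) = 156.
Divisors of 156: 1, 2, 3, 4, 6, 12, 13, 26, 39, 52, 78, 156.
Repeated squaring: 125^1 ≡ 125, 125^2 ≡ 82, 125^4 ≡ 130, 125^8 ≡ 101, 125^16 ≡ 153, 125^32 ≡ 16, 125^64 ≡ 99, 125^128 ≡ 67 (mod 157).
Test 125^d mod 157 for each divisor d in increasing order:
125^1 ≡ 125
125^2 ≡ 82
125^3 = 125^2·125^1 ≡ 45
125^4 ≡ 130
125^6 = 125^4·125^2 ≡ 141
125^12 = 125^8·125^4 ≡ 99
125^13 = 125^8·125^4·125^1 ≡ 129
125^26 = 125^16·125^8·125^2 ≡ 156
125^39 = 125^32·125^4·125^2·125^1 ≡ 28
125^52 = 125^32·125^16·125^4 ≡ 1  ← first divisor giving 1
The order is 52.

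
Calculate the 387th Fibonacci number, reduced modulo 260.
18

Matrix identity: Q^n = [[F_(n+1), F_n], [F_n, F_(n-1)]] with Q = [[1,1],[1,0]].
n = 387 = 110000011₂. Square-and-multiply, entries mod 260:
Q^1 = [[1,1],[1,0]]
Q^3 = (Q^1)²·Q = [[3,2],[2,1]]
Q^6 = (Q^3)² = [[13,8],[8,5]]
Q^12 = (Q^6)² = [[233,144],[144,89]]
Q^24 = (Q^12)² = [[145,88],[88,57]]
Q^48 = (Q^24)² = [[169,96],[96,73]]
Q^96 = (Q^48)² = [[77,92],[92,245]]
Q^193 = (Q^96)²·Q = [[77,93],[93,244]]
Q^387 = (Q^193)²·Q = [[231,18],[18,213]]
F_387 mod 260 = Q^387[0][1] = 18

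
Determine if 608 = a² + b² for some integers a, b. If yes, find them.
Not possible

Factorization: 608 = 2^5 × 19
By Fermat: n is sum of two squares iff every prime p ≡ 3 (mod 4) appears to even power.
Prime(s) ≡ 3 (mod 4) with odd exponent: [(19, 1)]
Therefore 608 cannot be expressed as a² + b².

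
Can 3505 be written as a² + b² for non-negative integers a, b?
16² + 57² (a=16, b=57)

Factorization: 3505 = 5 × 701
By Fermat: n is sum of two squares iff every prime p ≡ 3 (mod 4) appears to even power.
All primes ≡ 3 (mod 4) appear to even power.
Search a = 0, 1, 2, … for 3505 - a² a perfect square: first hit at a = 16: 3505 - 256 = 3249 = 57².
3505 = 16² + 57² = 256 + 3249 ✓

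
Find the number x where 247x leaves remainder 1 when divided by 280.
263

gcd(247, 280) = 1, so the inverse exists.
Extended Euclidean algorithm on (280, 247):
280 = 1 × 247 + 33  ⟹  33 = (1)·280 + (-1)·247
247 = 7 × 33 + 16  ⟹  16 = (-7)·280 + (8)·247
33 = 2 × 16 + 1  ⟹  1 = (15)·280 + (-17)·247
So (-17)·247 ≡ 1 (mod 280), i.e. 247^(-1) ≡ -17 ≡ 263 (mod 280).
Check: 247 × 263 = 64961 ≡ 1 (mod 280)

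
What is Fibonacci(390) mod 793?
610

Matrix identity: Q^n = [[F_(n+1), F_n], [F_n, F_(n-1)]] with Q = [[1,1],[1,0]].
n = 390 = 110000110₂. Square-and-multiply, entries mod 793:
Q^1 = [[1,1],[1,0]]
Q^3 = (Q^1)²·Q = [[3,2],[2,1]]
Q^6 = (Q^3)² = [[13,8],[8,5]]
Q^12 = (Q^6)² = [[233,144],[144,89]]
Q^24 = (Q^12)² = [[483,374],[374,109]]
Q^48 = (Q^24)² = [[455,161],[161,294]]
Q^97 = (Q^48)²·Q = [[650,597],[597,53]]
Q^195 = (Q^97)²·Q = [[377,183],[183,194]]
Q^390 = (Q^195)² = [[365,610],[610,548]]
F_390 mod 793 = Q^390[0][1] = 610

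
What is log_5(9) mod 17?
10

Baby-step giant-step with step n = ⌈√17⌉ = 5.
Baby steps 5^j mod 17 (j:value) for j=0..4: 0:1, 1:5, 2:8, 3:6, 4:13.
Giant-step multiplier: 5^(-5) ≡ 5^(16-5) = 5^11 ≡ 11 (mod 17).
Giant steps γ_i = 9·11^i mod 17: γ_0=9, γ_1=14, γ_2=1 (in table at j=0).
x = i·n + j = 2·5 + 0 = 10.
Check: 5^10 ≡ 9 (mod 17).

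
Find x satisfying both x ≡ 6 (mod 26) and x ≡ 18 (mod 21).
396

Using Chinese Remainder Theorem:
M = 26 × 21 = 546
M1 = 21, M2 = 26
y1 = 21^(-1) mod 26 = 5
y2 = 26^(-1) mod 21 = 17
x = (6×21×5 + 18×26×17) mod 546 = 396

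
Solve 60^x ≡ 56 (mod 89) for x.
79

Baby-step giant-step with step n = ⌈√89⌉ = 10.
Baby steps 60^j mod 89 (j:value) for j=0..9: 0:1, 1:60, 2:40, 3:86, 4:87, 5:58, 6:9, 7:6, 8:4, 9:62.
Giant-step multiplier: 60^(-10) ≡ 60^(88-10) = 60^78 ≡ 84 (mod 89).
Giant steps γ_i = 56·84^i mod 89: γ_0=56, γ_1=76, γ_2=65, γ_3=31, γ_4=23, γ_5=63, γ_6=41, γ_7=62 (in table at j=9).
x = i·n + j = 7·10 + 9 = 79.
Check: 60^79 ≡ 56 (mod 89).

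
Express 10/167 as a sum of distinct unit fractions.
1/17 + 1/947 + 1/1344267 + 1/3614106190311

Greedy algorithm:
10/167: ceiling(167/10) = 17, use 1/17
3/2839: ceiling(2839/3) = 947, use 1/947
2/2688533: ceiling(2688533/2) = 1344267, use 1/1344267
1/3614106190311: ceiling(3614106190311/1) = 3614106190311, use 1/3614106190311
Result: 10/167 = 1/17 + 1/947 + 1/1344267 + 1/3614106190311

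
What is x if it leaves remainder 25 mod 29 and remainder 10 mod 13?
257

Using Chinese Remainder Theorem:
M = 29 × 13 = 377
M1 = 13, M2 = 29
y1 = 13^(-1) mod 29 = 9
y2 = 29^(-1) mod 13 = 9
x = (25×13×9 + 10×29×9) mod 377 = 257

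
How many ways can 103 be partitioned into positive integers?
271248950

p(n) counts ways to write n as a sum of positive integers (order ignored).
Euler's pentagonal recurrence: p(k) = p(k-1) + p(k-2) - p(k-5) - p(k-7) + p(k-12) + p(k-15) - ... (offsets j(3j∓1)/2, signs ++--, p(0)=1, p(<0)=0).
DP table for k = 0..102: p(0)=1, p(1)=1, p(2)=2, p(3)=3, p(4)=5, p(5)=7, p(6)=11, p(7)=15, p(8)=22, p(9)=30, p(10)=42, p(11)=56, p(12)=77, p(13)=101, p(14)=135, p(15)=176, p(16)=231, p(17)=297, p(18)=385, p(19)=490, p(20)=627, p(21)=792, p(22)=1002, p(23)=1255, p(24)=1575, p(25)=1958, p(26)=2436, p(27)=3010, p(28)=3718, p(29)=4565, p(30)=5604, p(31)=6842, p(32)=8349, p(33)=10143, p(34)=12310, p(35)=14883, p(36)=17977, p(37)=21637, p(38)=26015, p(39)=31185, p(40)=37338, p(41)=44583, p(42)=53174, p(43)=63261, p(44)=75175, p(45)=89134, p(46)=105558, p(47)=124754, p(48)=147273, p(49)=173525, p(50)=204226, p(51)=239943, p(52)=281589, p(53)=329931, p(54)=386155, p(55)=451276, p(56)=526823, p(57)=614154, p(58)=715220, p(59)=831820, p(60)=966467, p(61)=1121505, p(62)=1300156, p(63)=1505499, p(64)=1741630, p(65)=2012558, p(66)=2323520, p(67)=2679689, p(68)=3087735, p(69)=3554345, p(70)=4087968, p(71)=4697205, p(72)=5392783, p(73)=6185689, p(74)=7089500, p(75)=8118264, p(76)=9289091, p(77)=10619863, p(78)=12132164, p(79)=13848650, p(80)=15796476, p(81)=18004327, p(82)=20506255, p(83)=23338469, p(84)=26543660, p(85)=30167357, p(86)=34262962, p(87)=38887673, p(88)=44108109, p(89)=49995925, p(90)=56634173, p(91)=64112359, p(92)=72533807, p(93)=82010177, p(94)=92669720, p(95)=104651419, p(96)=118114304, p(97)=133230930, p(98)=150198136, p(99)=169229875, p(100)=190569292, p(101)=214481126, p(102)=241265379.
Final step: p(103) = p(102) + p(101) - p(98) - p(96) + p(91) + p(88) - p(81) - p(77) + p(68) + p(63) - p(52) - p(46) + p(33) + p(26) - p(11) - p(3)
= 241265379 + 214481126 - 150198136 - 118114304 + 64112359 + 44108109 - 18004327 - 10619863 + 3087735 + 1505499 - 281589 - 105558 + 10143 + 2436 - 56 - 3
= 271248950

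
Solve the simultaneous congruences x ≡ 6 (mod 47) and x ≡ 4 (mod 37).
1040

Using Chinese Remainder Theorem:
M = 47 × 37 = 1739
M1 = 37, M2 = 47
y1 = 37^(-1) mod 47 = 14
y2 = 47^(-1) mod 37 = 26
x = (6×37×14 + 4×47×26) mod 1739 = 1040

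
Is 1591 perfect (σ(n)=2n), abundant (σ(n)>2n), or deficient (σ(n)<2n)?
deficient

Proper divisors of 1591: sum = 1 + 37 + 43 = 81
Since 81 < 1591, 1591 is deficient.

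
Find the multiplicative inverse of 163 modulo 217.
4

gcd(163, 217) = 1, so the inverse exists.
Extended Euclidean algorithm on (217, 163):
217 = 1 × 163 + 54  ⟹  54 = (1)·217 + (-1)·163
163 = 3 × 54 + 1  ⟹  1 = (-3)·217 + (4)·163
So (4)·163 ≡ 1 (mod 217), i.e. 163^(-1) ≡ 4 (mod 217).
Check: 163 × 4 = 652 ≡ 1 (mod 217)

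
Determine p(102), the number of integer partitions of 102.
241265379

p(n) counts ways to write n as a sum of positive integers (order ignored).
Euler's pentagonal recurrence: p(k) = p(k-1) + p(k-2) - p(k-5) - p(k-7) + p(k-12) + p(k-15) - ... (offsets j(3j∓1)/2, signs ++--, p(0)=1, p(<0)=0).
DP table for k = 0..101: p(0)=1, p(1)=1, p(2)=2, p(3)=3, p(4)=5, p(5)=7, p(6)=11, p(7)=15, p(8)=22, p(9)=30, p(10)=42, p(11)=56, p(12)=77, p(13)=101, p(14)=135, p(15)=176, p(16)=231, p(17)=297, p(18)=385, p(19)=490, p(20)=627, p(21)=792, p(22)=1002, p(23)=1255, p(24)=1575, p(25)=1958, p(26)=2436, p(27)=3010, p(28)=3718, p(29)=4565, p(30)=5604, p(31)=6842, p(32)=8349, p(33)=10143, p(34)=12310, p(35)=14883, p(36)=17977, p(37)=21637, p(38)=26015, p(39)=31185, p(40)=37338, p(41)=44583, p(42)=53174, p(43)=63261, p(44)=75175, p(45)=89134, p(46)=105558, p(47)=124754, p(48)=147273, p(49)=173525, p(50)=204226, p(51)=239943, p(52)=281589, p(53)=329931, p(54)=386155, p(55)=451276, p(56)=526823, p(57)=614154, p(58)=715220, p(59)=831820, p(60)=966467, p(61)=1121505, p(62)=1300156, p(63)=1505499, p(64)=1741630, p(65)=2012558, p(66)=2323520, p(67)=2679689, p(68)=3087735, p(69)=3554345, p(70)=4087968, p(71)=4697205, p(72)=5392783, p(73)=6185689, p(74)=7089500, p(75)=8118264, p(76)=9289091, p(77)=10619863, p(78)=12132164, p(79)=13848650, p(80)=15796476, p(81)=18004327, p(82)=20506255, p(83)=23338469, p(84)=26543660, p(85)=30167357, p(86)=34262962, p(87)=38887673, p(88)=44108109, p(89)=49995925, p(90)=56634173, p(91)=64112359, p(92)=72533807, p(93)=82010177, p(94)=92669720, p(95)=104651419, p(96)=118114304, p(97)=133230930, p(98)=150198136, p(99)=169229875, p(100)=190569292, p(101)=214481126.
Final step: p(102) = p(101) + p(100) - p(97) - p(95) + p(90) + p(87) - p(80) - p(76) + p(67) + p(62) - p(51) - p(45) + p(32) + p(25) - p(10) - p(2)
= 214481126 + 190569292 - 133230930 - 104651419 + 56634173 + 38887673 - 15796476 - 9289091 + 2679689 + 1300156 - 239943 - 89134 + 8349 + 1958 - 42 - 2
= 241265379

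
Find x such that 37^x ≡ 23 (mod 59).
53

Baby-step giant-step with step n = ⌈√59⌉ = 8.
Baby steps 37^j mod 59 (j:value) for j=0..7: 0:1, 1:37, 2:12, 3:31, 4:26, 5:18, 6:17, 7:39.
Giant-step multiplier: 37^(-8) ≡ 37^(58-8) = 37^50 ≡ 35 (mod 59).
Giant steps γ_i = 23·35^i mod 59: γ_0=23, γ_1=38, γ_2=32, γ_3=58, γ_4=24, γ_5=14, γ_6=18 (in table at j=5).
x = i·n + j = 6·8 + 5 = 53.
Check: 37^53 ≡ 23 (mod 59).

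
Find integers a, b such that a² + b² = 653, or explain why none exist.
13² + 22² (a=13, b=22)

Factorization: 653 = 653
By Fermat: n is sum of two squares iff every prime p ≡ 3 (mod 4) appears to even power.
All primes ≡ 3 (mod 4) appear to even power.
Search a = 0, 1, 2, … for 653 - a² a perfect square: first hit at a = 13: 653 - 169 = 484 = 22².
653 = 13² + 22² = 169 + 484 ✓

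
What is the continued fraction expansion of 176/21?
[8; 2, 1, 1, 1, 2]

Euclidean algorithm steps:
176 = 8 × 21 + 8
21 = 2 × 8 + 5
8 = 1 × 5 + 3
5 = 1 × 3 + 2
3 = 1 × 2 + 1
2 = 2 × 1 + 0
Continued fraction: [8; 2, 1, 1, 1, 2]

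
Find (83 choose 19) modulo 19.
4

Using Lucas' theorem:
Write n=83 and k=19 in base 19:
n in base 19: [4, 7]
k in base 19: [1, 0]
C(83,19) mod 19 = ∏ C(n_i, k_i) mod 19
Digit binomials (mod 19): C(4,1) = 4; C(7,0) = 1
Product: 4 × 1 = 4 ≡ 4 (mod 19)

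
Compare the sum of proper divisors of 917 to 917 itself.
deficient

Proper divisors of 917: sum = 1 + 7 + 131 = 139
Since 139 < 917, 917 is deficient.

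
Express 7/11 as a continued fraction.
[0; 1, 1, 1, 3]

Euclidean algorithm steps:
7 = 0 × 11 + 7
11 = 1 × 7 + 4
7 = 1 × 4 + 3
4 = 1 × 3 + 1
3 = 3 × 1 + 0
Continued fraction: [0; 1, 1, 1, 3]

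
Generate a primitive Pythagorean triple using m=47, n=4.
(2193, 376, 2225)

Euclid's formula: a = m² - n², b = 2mn, c = m² + n²
m = 47, n = 4
a = 47² - 4² = 2209 - 16 = 2193
b = 2 × 47 × 4 = 376
c = 47² + 4² = 2209 + 16 = 2225
Verification: 2193² + 376² = 4809249 + 141376 = 4950625 = 2225² ✓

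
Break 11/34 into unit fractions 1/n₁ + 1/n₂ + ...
1/4 + 1/14 + 1/476

Greedy algorithm:
11/34: ceiling(34/11) = 4, use 1/4
5/68: ceiling(68/5) = 14, use 1/14
1/476: ceiling(476/1) = 476, use 1/476
Result: 11/34 = 1/4 + 1/14 + 1/476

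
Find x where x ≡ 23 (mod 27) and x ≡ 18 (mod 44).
590

Using Chinese Remainder Theorem:
M = 27 × 44 = 1188
M1 = 44, M2 = 27
y1 = 44^(-1) mod 27 = 8
y2 = 27^(-1) mod 44 = 31
x = (23×44×8 + 18×27×31) mod 1188 = 590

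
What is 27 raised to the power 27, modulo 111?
36

Repeated squaring. Binary of 27 = 11011.
27^1 ≡ 27 (mod 111); 27^2 ≡ 63 (mod 111); 27^4 ≡ 84 (mod 111); 27^8 ≡ 63 (mod 111); 27^16 ≡ 84 (mod 111)
27^27 = 27^1 × 27^2 × 27^8 × 27^16 ≡ 36 (mod 111)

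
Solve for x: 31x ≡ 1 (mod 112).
47

gcd(31, 112) = 1, so the inverse exists.
Extended Euclidean algorithm on (112, 31):
112 = 3 × 31 + 19  ⟹  19 = (1)·112 + (-3)·31
31 = 1 × 19 + 12  ⟹  12 = (-1)·112 + (4)·31
19 = 1 × 12 + 7  ⟹  7 = (2)·112 + (-7)·31
12 = 1 × 7 + 5  ⟹  5 = (-3)·112 + (11)·31
7 = 1 × 5 + 2  ⟹  2 = (5)·112 + (-18)·31
5 = 2 × 2 + 1  ⟹  1 = (-13)·112 + (47)·31
So (47)·31 ≡ 1 (mod 112), i.e. 31^(-1) ≡ 47 (mod 112).
Check: 31 × 47 = 1457 ≡ 1 (mod 112)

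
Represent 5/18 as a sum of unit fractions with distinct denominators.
1/4 + 1/36

Greedy algorithm:
5/18: ceiling(18/5) = 4, use 1/4
1/36: ceiling(36/1) = 36, use 1/36
Result: 5/18 = 1/4 + 1/36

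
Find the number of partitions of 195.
2580840212973

p(n) counts ways to write n as a sum of positive integers (order ignored).
Euler's pentagonal recurrence: p(k) = p(k-1) + p(k-2) - p(k-5) - p(k-7) + p(k-12) + p(k-15) - ... (offsets j(3j∓1)/2, signs ++--, p(0)=1, p(<0)=0).
DP table for k = 0..194: p(0)=1, p(1)=1, p(2)=2, p(3)=3, p(4)=5, p(5)=7, p(6)=11, p(7)=15, p(8)=22, p(9)=30, p(10)=42, p(11)=56, p(12)=77, p(13)=101, p(14)=135, p(15)=176, p(16)=231, p(17)=297, p(18)=385, p(19)=490, p(20)=627, p(21)=792, p(22)=1002, p(23)=1255, p(24)=1575, p(25)=1958, p(26)=2436, p(27)=3010, p(28)=3718, p(29)=4565, p(30)=5604, p(31)=6842, p(32)=8349, p(33)=10143, p(34)=12310, p(35)=14883, p(36)=17977, p(37)=21637, p(38)=26015, p(39)=31185, p(40)=37338, p(41)=44583, p(42)=53174, p(43)=63261, p(44)=75175, p(45)=89134, p(46)=105558, p(47)=124754, p(48)=147273, p(49)=173525, p(50)=204226, p(51)=239943, p(52)=281589, p(53)=329931, p(54)=386155, p(55)=451276, p(56)=526823, p(57)=614154, p(58)=715220, p(59)=831820, p(60)=966467, p(61)=1121505, p(62)=1300156, p(63)=1505499, p(64)=1741630, p(65)=2012558, p(66)=2323520, p(67)=2679689, p(68)=3087735, p(69)=3554345, p(70)=4087968, p(71)=4697205, p(72)=5392783, p(73)=6185689, p(74)=7089500, p(75)=8118264, p(76)=9289091, p(77)=10619863, p(78)=12132164, p(79)=13848650, p(80)=15796476, p(81)=18004327, p(82)=20506255, p(83)=23338469, p(84)=26543660, p(85)=30167357, p(86)=34262962, p(87)=38887673, p(88)=44108109, p(89)=49995925, p(90)=56634173, p(91)=64112359, p(92)=72533807, p(93)=82010177, p(94)=92669720, p(95)=104651419, p(96)=118114304, p(97)=133230930, p(98)=150198136, p(99)=169229875, p(100)=190569292, p(101)=214481126, p(102)=241265379, p(103)=271248950, p(104)=304801365, p(105)=342325709, p(106)=384276336, p(107)=431149389, p(108)=483502844, p(109)=541946240, p(110)=607163746, p(111)=679903203, p(112)=761002156, p(113)=851376628, p(114)=952050665, p(115)=1064144451, p(116)=1188908248, p(117)=1327710076, p(118)=1482074143, p(119)=1653668665, p(120)=1844349560, p(121)=2056148051, p(122)=2291320912, p(123)=2552338241, p(124)=2841940500, p(125)=3163127352, p(126)=3519222692, p(127)=3913864295, p(128)=4351078600, p(129)=4835271870, p(130)=5371315400, p(131)=5964539504, p(132)=6620830889, p(133)=7346629512, p(134)=8149040695, p(135)=9035836076, p(136)=10015581680, p(137)=11097645016, p(138)=12292341831, p(139)=13610949895, p(140)=15065878135, p(141)=16670689208, p(142)=18440293320, p(143)=20390982757, p(144)=22540654445, p(145)=24908858009, p(146)=27517052599, p(147)=30388671978, p(148)=33549419497, p(149)=37027355200, p(150)=40853235313, p(151)=45060624582, p(152)=49686288421, p(153)=54770336324, p(154)=60356673280, p(155)=66493182097, p(156)=73232243759, p(157)=80630964769, p(158)=88751778802, p(159)=97662728555, p(160)=107438159466, p(161)=118159068427, p(162)=129913904637, p(163)=142798995930, p(164)=156919475295, p(165)=172389800255, p(166)=189334822579, p(167)=207890420102, p(168)=228204732751, p(169)=250438925115, p(170)=274768617130, p(171)=301384802048, p(172)=330495499613, p(173)=362326859895, p(174)=397125074750, p(175)=435157697830, p(176)=476715857290, p(177)=522115831195, p(178)=571701605655, p(179)=625846753120, p(180)=684957390936, p(181)=749474411781, p(182)=819876908323, p(183)=896684817527, p(184)=980462880430, p(185)=1071823774337, p(186)=1171432692373, p(187)=1280011042268, p(188)=1398341745571, p(189)=1527273599625, p(190)=1667727404093, p(191)=1820701100652, p(192)=1987276856363, p(193)=2168627105469, p(194)=2366022741845.
Final step: p(195) = p(194) + p(193) - p(190) - p(188) + p(183) + p(180) - p(173) - p(169) + p(160) + p(155) - p(144) - p(138) + p(125) + p(118) - p(103) - p(95) + p(78) + p(69) - p(50) - p(40) + p(19) + p(8)
= 2366022741845 + 2168627105469 - 1667727404093 - 1398341745571 + 896684817527 + 684957390936 - 362326859895 - 250438925115 + 107438159466 + 66493182097 - 22540654445 - 12292341831 + 3163127352 + 1482074143 - 271248950 - 104651419 + 12132164 + 3554345 - 204226 - 37338 + 490 + 22
= 2580840212973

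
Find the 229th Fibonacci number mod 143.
122

Matrix identity: Q^n = [[F_(n+1), F_n], [F_n, F_(n-1)]] with Q = [[1,1],[1,0]].
n = 229 = 11100101₂. Square-and-multiply, entries mod 143:
Q^1 = [[1,1],[1,0]]
Q^3 = (Q^1)²·Q = [[3,2],[2,1]]
Q^7 = (Q^3)²·Q = [[21,13],[13,8]]
Q^14 = (Q^7)² = [[38,91],[91,90]]
Q^28 = (Q^14)² = [[1,65],[65,79]]
Q^57 = (Q^28)²·Q = [[131,79],[79,52]]
Q^114 = (Q^57)² = [[93,14],[14,79]]
Q^229 = (Q^114)²·Q = [[99,122],[122,120]]
F_229 mod 143 = Q^229[0][1] = 122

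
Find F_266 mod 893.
149

Matrix identity: Q^n = [[F_(n+1), F_n], [F_n, F_(n-1)]] with Q = [[1,1],[1,0]].
n = 266 = 100001010₂. Square-and-multiply, entries mod 893:
Q^1 = [[1,1],[1,0]]
Q^2 = (Q^1)² = [[2,1],[1,1]]
Q^4 = (Q^2)² = [[5,3],[3,2]]
Q^8 = (Q^4)² = [[34,21],[21,13]]
Q^16 = (Q^8)² = [[704,94],[94,610]]
Q^33 = (Q^16)²·Q = [[189,800],[800,282]]
Q^66 = (Q^33)² = [[613,847],[847,659]]
Q^133 = (Q^66)²·Q = [[572,146],[146,426]]
Q^266 = (Q^133)² = [[230,149],[149,81]]
F_266 mod 893 = Q^266[0][1] = 149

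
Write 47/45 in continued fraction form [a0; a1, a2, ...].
[1; 22, 2]

Euclidean algorithm steps:
47 = 1 × 45 + 2
45 = 22 × 2 + 1
2 = 2 × 1 + 0
Continued fraction: [1; 22, 2]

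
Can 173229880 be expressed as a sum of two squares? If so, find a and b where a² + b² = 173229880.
Not possible

Factorization: 173229880 = 2^3 × 5 × 163^3
By Fermat: n is sum of two squares iff every prime p ≡ 3 (mod 4) appears to even power.
Prime(s) ≡ 3 (mod 4) with odd exponent: [(163, 3)]
Therefore 173229880 cannot be expressed as a² + b².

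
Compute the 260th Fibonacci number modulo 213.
51

Matrix identity: Q^n = [[F_(n+1), F_n], [F_n, F_(n-1)]] with Q = [[1,1],[1,0]].
n = 260 = 100000100₂. Square-and-multiply, entries mod 213:
Q^1 = [[1,1],[1,0]]
Q^2 = (Q^1)² = [[2,1],[1,1]]
Q^4 = (Q^2)² = [[5,3],[3,2]]
Q^8 = (Q^4)² = [[34,21],[21,13]]
Q^16 = (Q^8)² = [[106,135],[135,184]]
Q^32 = (Q^16)² = [[67,171],[171,109]]
Q^65 = (Q^32)²·Q = [[139,76],[76,63]]
Q^130 = (Q^65)² = [[176,16],[16,160]]
Q^260 = (Q^130)² = [[134,51],[51,83]]
F_260 mod 213 = Q^260[0][1] = 51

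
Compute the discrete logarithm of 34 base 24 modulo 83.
27

Baby-step giant-step with step n = ⌈√83⌉ = 10.
Baby steps 24^j mod 83 (j:value) for j=0..9: 0:1, 1:24, 2:78, 3:46, 4:25, 5:19, 6:41, 7:71, 8:44, 9:60.
Giant-step multiplier: 24^(-10) ≡ 24^(82-10) = 24^72 ≡ 63 (mod 83).
Giant steps γ_i = 34·63^i mod 83: γ_0=34, γ_1=67, γ_2=71 (in table at j=7).
x = i·n + j = 2·10 + 7 = 27.
Check: 24^27 ≡ 34 (mod 83).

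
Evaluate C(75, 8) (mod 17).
0

Using Lucas' theorem:
Write n=75 and k=8 in base 17:
n in base 17: [4, 7]
k in base 17: [0, 8]
C(75,8) mod 17 = ∏ C(n_i, k_i) mod 17
Digit binomials (mod 17): C(4,0) = 1; C(7,8) = 0 (k_i > n_i)
Product: 1 × 0 = 0 ≡ 0 (mod 17)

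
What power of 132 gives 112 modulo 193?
144

Baby-step giant-step with step n = ⌈√193⌉ = 14.
Baby steps 132^j mod 193 (j:value) for j=0..13: 0:1, 1:132, 2:54, 3:180, 4:21, 5:70, 6:169, 7:113, 8:55, 9:119, 10:75, 11:57, 12:190, 13:183.
Giant-step multiplier: 132^(-14) ≡ 132^(192-14) = 132^178 ≡ 137 (mod 193).
Giant steps γ_i = 112·137^i mod 193: γ_0=112, γ_1=97, γ_2=165, γ_3=24, γ_4=7, γ_5=187, γ_6=143, γ_7=98, γ_8=109, γ_9=72, γ_10=21 (in table at j=4).
x = i·n + j = 10·14 + 4 = 144.
Check: 132^144 ≡ 112 (mod 193).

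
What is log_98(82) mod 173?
125

Baby-step giant-step with step n = ⌈√173⌉ = 14.
Baby steps 98^j mod 173 (j:value) for j=0..13: 0:1, 1:98, 2:89, 3:72, 4:136, 5:7, 6:167, 7:104, 8:158, 9:87, 10:49, 11:131, 12:36, 13:68.
Giant-step multiplier: 98^(-14) ≡ 98^(172-14) = 98^158 ≡ 25 (mod 173).
Giant steps γ_i = 82·25^i mod 173: γ_0=82, γ_1=147, γ_2=42, γ_3=12, γ_4=127, γ_5=61, γ_6=141, γ_7=65, γ_8=68 (in table at j=13).
x = i·n + j = 8·14 + 13 = 125.
Check: 98^125 ≡ 82 (mod 173).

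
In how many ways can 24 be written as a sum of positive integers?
1575

p(n) counts ways to write n as a sum of positive integers (order ignored).
Euler's pentagonal recurrence: p(k) = p(k-1) + p(k-2) - p(k-5) - p(k-7) + p(k-12) + p(k-15) - ... (offsets j(3j∓1)/2, signs ++--, p(0)=1, p(<0)=0).
DP table for k = 0..23: p(0)=1, p(1)=1, p(2)=2, p(3)=3, p(4)=5, p(5)=7, p(6)=11, p(7)=15, p(8)=22, p(9)=30, p(10)=42, p(11)=56, p(12)=77, p(13)=101, p(14)=135, p(15)=176, p(16)=231, p(17)=297, p(18)=385, p(19)=490, p(20)=627, p(21)=792, p(22)=1002, p(23)=1255.
Final step: p(24) = p(23) + p(22) - p(19) - p(17) + p(12) + p(9) - p(2)
= 1255 + 1002 - 490 - 297 + 77 + 30 - 2
= 1575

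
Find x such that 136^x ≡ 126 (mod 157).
128

Baby-step giant-step with step n = ⌈√157⌉ = 13.
Baby steps 136^j mod 157 (j:value) for j=0..12: 0:1, 1:136, 2:127, 3:2, 4:115, 5:97, 6:4, 7:73, 8:37, 9:8, 10:146, 11:74, 12:16.
Giant-step multiplier: 136^(-13) ≡ 136^(156-13) = 136^143 ≡ 107 (mod 157).
Giant steps γ_i = 126·107^i mod 157: γ_0=126, γ_1=137, γ_2=58, γ_3=83, γ_4=89, γ_5=103, γ_6=31, γ_7=20, γ_8=99, γ_9=74 (in table at j=11).
x = i·n + j = 9·13 + 11 = 128.
Check: 136^128 ≡ 126 (mod 157).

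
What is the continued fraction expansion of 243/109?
[2; 4, 2, 1, 3, 2]

Euclidean algorithm steps:
243 = 2 × 109 + 25
109 = 4 × 25 + 9
25 = 2 × 9 + 7
9 = 1 × 7 + 2
7 = 3 × 2 + 1
2 = 2 × 1 + 0
Continued fraction: [2; 4, 2, 1, 3, 2]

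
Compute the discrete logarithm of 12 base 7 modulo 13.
6

Baby-step giant-step with step n = ⌈√13⌉ = 4.
Baby steps 7^j mod 13 (j:value) for j=0..3: 0:1, 1:7, 2:10, 3:5.
Giant-step multiplier: 7^(-4) ≡ 7^(12-4) = 7^8 ≡ 3 (mod 13).
Giant steps γ_i = 12·3^i mod 13: γ_0=12, γ_1=10 (in table at j=2).
x = i·n + j = 1·4 + 2 = 6.
Check: 7^6 ≡ 12 (mod 13).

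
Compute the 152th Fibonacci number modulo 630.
399

Matrix identity: Q^n = [[F_(n+1), F_n], [F_n, F_(n-1)]] with Q = [[1,1],[1,0]].
n = 152 = 10011000₂. Square-and-multiply, entries mod 630:
Q^1 = [[1,1],[1,0]]
Q^2 = (Q^1)² = [[2,1],[1,1]]
Q^4 = (Q^2)² = [[5,3],[3,2]]
Q^9 = (Q^4)²·Q = [[55,34],[34,21]]
Q^19 = (Q^9)²·Q = [[465,401],[401,64]]
Q^38 = (Q^19)² = [[286,449],[449,467]]
Q^76 = (Q^38)² = [[527,417],[417,110]]
Q^152 = (Q^76)² = [[538,399],[399,139]]
F_152 mod 630 = Q^152[0][1] = 399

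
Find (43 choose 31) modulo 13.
0

Using Lucas' theorem:
Write n=43 and k=31 in base 13:
n in base 13: [3, 4]
k in base 13: [2, 5]
C(43,31) mod 13 = ∏ C(n_i, k_i) mod 13
Digit binomials (mod 13): C(3,2) = 3; C(4,5) = 0 (k_i > n_i)
Product: 3 × 0 = 0 ≡ 0 (mod 13)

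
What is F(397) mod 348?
5

Matrix identity: Q^n = [[F_(n+1), F_n], [F_n, F_(n-1)]] with Q = [[1,1],[1,0]].
n = 397 = 110001101₂. Square-and-multiply, entries mod 348:
Q^1 = [[1,1],[1,0]]
Q^3 = (Q^1)²·Q = [[3,2],[2,1]]
Q^6 = (Q^3)² = [[13,8],[8,5]]
Q^12 = (Q^6)² = [[233,144],[144,89]]
Q^24 = (Q^12)² = [[205,84],[84,121]]
Q^49 = (Q^24)²·Q = [[253,13],[13,240]]
Q^99 = (Q^49)²·Q = [[291,146],[146,145]]
Q^198 = (Q^99)² = [[205,320],[320,233]]
Q^397 = (Q^198)²·Q = [[269,5],[5,264]]
F_397 mod 348 = Q^397[0][1] = 5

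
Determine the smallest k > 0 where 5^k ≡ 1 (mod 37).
36

37 is prime, so ord(5) divides φ(37) = 36.
Divisors of 36: 1, 2, 3, 4, 6, 9, 12, 18, 36.
Repeated squaring: 5^1 ≡ 5, 5^2 ≡ 25, 5^4 ≡ 33, 5^8 ≡ 16, 5^16 ≡ 34, 5^32 ≡ 9 (mod 37).
Test 5^d mod 37 for each divisor d in increasing order:
5^1 ≡ 5
5^2 ≡ 25
5^3 = 5^2·5^1 ≡ 14
5^4 ≡ 33
5^6 = 5^4·5^2 ≡ 11
5^9 = 5^8·5^1 ≡ 6
5^12 = 5^8·5^4 ≡ 10
5^18 = 5^16·5^2 ≡ 36
5^36 = 5^32·5^4 ≡ 1  ← first divisor giving 1
The order is 36.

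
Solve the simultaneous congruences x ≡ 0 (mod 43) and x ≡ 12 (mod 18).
516

Using Chinese Remainder Theorem:
M = 43 × 18 = 774
M1 = 18, M2 = 43
y1 = 18^(-1) mod 43 = 12
y2 = 43^(-1) mod 18 = 13
x = (0×18×12 + 12×43×13) mod 774 = 516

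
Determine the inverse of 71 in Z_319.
9

gcd(71, 319) = 1, so the inverse exists.
Extended Euclidean algorithm on (319, 71):
319 = 4 × 71 + 35  ⟹  35 = (1)·319 + (-4)·71
71 = 2 × 35 + 1  ⟹  1 = (-2)·319 + (9)·71
So (9)·71 ≡ 1 (mod 319), i.e. 71^(-1) ≡ 9 (mod 319).
Check: 71 × 9 = 639 ≡ 1 (mod 319)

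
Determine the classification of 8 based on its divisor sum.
deficient

Proper divisors of 8: sum = 1 + 2 + 4 = 7
Since 7 < 8, 8 is deficient.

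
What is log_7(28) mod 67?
47

Baby-step giant-step with step n = ⌈√67⌉ = 9.
Baby steps 7^j mod 67 (j:value) for j=0..8: 0:1, 1:7, 2:49, 3:8, 4:56, 5:57, 6:64, 7:46, 8:54.
Giant-step multiplier: 7^(-9) ≡ 7^(66-9) = 7^57 ≡ 53 (mod 67).
Giant steps γ_i = 28·53^i mod 67: γ_0=28, γ_1=10, γ_2=61, γ_3=17, γ_4=30, γ_5=49 (in table at j=2).
x = i·n + j = 5·9 + 2 = 47.
Check: 7^47 ≡ 28 (mod 67).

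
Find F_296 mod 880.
437

Matrix identity: Q^n = [[F_(n+1), F_n], [F_n, F_(n-1)]] with Q = [[1,1],[1,0]].
n = 296 = 100101000₂. Square-and-multiply, entries mod 880:
Q^1 = [[1,1],[1,0]]
Q^2 = (Q^1)² = [[2,1],[1,1]]
Q^4 = (Q^2)² = [[5,3],[3,2]]
Q^9 = (Q^4)²·Q = [[55,34],[34,21]]
Q^18 = (Q^9)² = [[661,824],[824,717]]
Q^37 = (Q^18)²·Q = [[329,57],[57,272]]
Q^74 = (Q^37)² = [[610,817],[817,673]]
Q^148 = (Q^74)² = [[309,131],[131,178]]
Q^296 = (Q^148)² = [[2,437],[437,445]]
F_296 mod 880 = Q^296[0][1] = 437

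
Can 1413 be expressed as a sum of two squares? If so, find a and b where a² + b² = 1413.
18² + 33² (a=18, b=33)

Factorization: 1413 = 3^2 × 157
By Fermat: n is sum of two squares iff every prime p ≡ 3 (mod 4) appears to even power.
All primes ≡ 3 (mod 4) appear to even power.
Search a = 0, 1, 2, … for 1413 - a² a perfect square: first hit at a = 18: 1413 - 324 = 1089 = 33².
1413 = 18² + 33² = 324 + 1089 ✓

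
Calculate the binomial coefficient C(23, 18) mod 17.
6

Using Lucas' theorem:
Write n=23 and k=18 in base 17:
n in base 17: [1, 6]
k in base 17: [1, 1]
C(23,18) mod 17 = ∏ C(n_i, k_i) mod 17
Digit binomials (mod 17): C(1,1) = 1; C(6,1) = 6
Product: 1 × 6 = 6 ≡ 6 (mod 17)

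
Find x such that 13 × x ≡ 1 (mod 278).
107

gcd(13, 278) = 1, so the inverse exists.
Extended Euclidean algorithm on (278, 13):
278 = 21 × 13 + 5  ⟹  5 = (1)·278 + (-21)·13
13 = 2 × 5 + 3  ⟹  3 = (-2)·278 + (43)·13
5 = 1 × 3 + 2  ⟹  2 = (3)·278 + (-64)·13
3 = 1 × 2 + 1  ⟹  1 = (-5)·278 + (107)·13
So (107)·13 ≡ 1 (mod 278), i.e. 13^(-1) ≡ 107 (mod 278).
Check: 13 × 107 = 1391 ≡ 1 (mod 278)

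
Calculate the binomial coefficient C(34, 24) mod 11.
0

Using Lucas' theorem:
Write n=34 and k=24 in base 11:
n in base 11: [3, 1]
k in base 11: [2, 2]
C(34,24) mod 11 = ∏ C(n_i, k_i) mod 11
Digit binomials (mod 11): C(3,2) = 3; C(1,2) = 0 (k_i > n_i)
Product: 3 × 0 = 0 ≡ 0 (mod 11)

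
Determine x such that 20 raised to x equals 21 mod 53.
7

Baby-step giant-step with step n = ⌈√53⌉ = 8.
Baby steps 20^j mod 53 (j:value) for j=0..7: 0:1, 1:20, 2:29, 3:50, 4:46, 5:19, 6:9, 7:21.
h = 21 is already in the table at j=7, so x = 7.
Check: 20^7 ≡ 21 (mod 53).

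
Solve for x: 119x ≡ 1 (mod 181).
108

gcd(119, 181) = 1, so the inverse exists.
Extended Euclidean algorithm on (181, 119):
181 = 1 × 119 + 62  ⟹  62 = (1)·181 + (-1)·119
119 = 1 × 62 + 57  ⟹  57 = (-1)·181 + (2)·119
62 = 1 × 57 + 5  ⟹  5 = (2)·181 + (-3)·119
57 = 11 × 5 + 2  ⟹  2 = (-23)·181 + (35)·119
5 = 2 × 2 + 1  ⟹  1 = (48)·181 + (-73)·119
So (-73)·119 ≡ 1 (mod 181), i.e. 119^(-1) ≡ -73 ≡ 108 (mod 181).
Check: 119 × 108 = 12852 ≡ 1 (mod 181)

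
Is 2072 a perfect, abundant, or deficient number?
abundant

Proper divisors of 2072: sum = 1 + 2 + 4 + 7 + 8 + 14 + 28 + 37 + 56 + 74 + 148 + 259 + 296 + 518 + 1036 = 2488
Since 2488 > 2072, 2072 is abundant.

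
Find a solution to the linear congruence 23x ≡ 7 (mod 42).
x ≡ 35 (mod 42)

gcd(23, 42) = 1, which divides 7, so solutions exist.
Find 23^(-1) mod 42 by the extended Euclidean algorithm:
42 = 1 × 23 + 19  ⟹  19 = (1)·42 + (-1)·23
23 = 1 × 19 + 4  ⟹  4 = (-1)·42 + (2)·23
19 = 4 × 4 + 3  ⟹  3 = (5)·42 + (-9)·23
4 = 1 × 3 + 1  ⟹  1 = (-6)·42 + (11)·23
So (11)·23 ≡ 1 (mod 42), i.e. 23^(-1) ≡ 11 (mod 42).
x ≡ 11 × 7 = 77 ≡ 35 (mod 42).
Check: 23 × 35 = 805 ≡ 7 (mod 42).
Unique solution: x ≡ 35 (mod 42)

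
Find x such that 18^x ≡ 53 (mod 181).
149

Baby-step giant-step with step n = ⌈√181⌉ = 14.
Baby steps 18^j mod 181 (j:value) for j=0..13: 0:1, 1:18, 2:143, 3:40, 4:177, 5:109, 6:152, 7:21, 8:16, 9:107, 10:116, 11:97, 12:117, 13:115.
Giant-step multiplier: 18^(-14) ≡ 18^(180-14) = 18^166 ≡ 55 (mod 181).
Giant steps γ_i = 53·55^i mod 181: γ_0=53, γ_1=19, γ_2=140, γ_3=98, γ_4=141, γ_5=153, γ_6=89, γ_7=8, γ_8=78, γ_9=127, γ_10=107 (in table at j=9).
x = i·n + j = 10·14 + 9 = 149.
Check: 18^149 ≡ 53 (mod 181).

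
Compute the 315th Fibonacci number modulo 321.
287

Matrix identity: Q^n = [[F_(n+1), F_n], [F_n, F_(n-1)]] with Q = [[1,1],[1,0]].
n = 315 = 100111011₂. Square-and-multiply, entries mod 321:
Q^1 = [[1,1],[1,0]]
Q^2 = (Q^1)² = [[2,1],[1,1]]
Q^4 = (Q^2)² = [[5,3],[3,2]]
Q^9 = (Q^4)²·Q = [[55,34],[34,21]]
Q^19 = (Q^9)²·Q = [[24,8],[8,16]]
Q^39 = (Q^19)²·Q = [[318,319],[319,320]]
Q^78 = (Q^39)² = [[13,8],[8,5]]
Q^157 = (Q^78)²·Q = [[56,233],[233,144]]
Q^315 = (Q^157)²·Q = [[21,287],[287,55]]
F_315 mod 321 = Q^315[0][1] = 287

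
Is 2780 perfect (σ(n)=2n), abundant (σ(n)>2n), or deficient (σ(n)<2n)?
abundant

Proper divisors of 2780: sum = 1 + 2 + 4 + 5 + 10 + 20 + 139 + 278 + 556 + 695 + 1390 = 3100
Since 3100 > 2780, 2780 is abundant.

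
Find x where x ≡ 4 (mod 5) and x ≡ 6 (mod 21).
69

Using Chinese Remainder Theorem:
M = 5 × 21 = 105
M1 = 21, M2 = 5
y1 = 21^(-1) mod 5 = 1
y2 = 5^(-1) mod 21 = 17
x = (4×21×1 + 6×5×17) mod 105 = 69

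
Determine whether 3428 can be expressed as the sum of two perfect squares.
8² + 58² (a=8, b=58)

Factorization: 3428 = 2^2 × 857
By Fermat: n is sum of two squares iff every prime p ≡ 3 (mod 4) appears to even power.
All primes ≡ 3 (mod 4) appear to even power.
Search a = 0, 1, 2, … for 3428 - a² a perfect square: first hit at a = 8: 3428 - 64 = 3364 = 58².
3428 = 8² + 58² = 64 + 3364 ✓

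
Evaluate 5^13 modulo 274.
245

Repeated squaring. Binary of 13 = 1101.
5^1 ≡ 5 (mod 274); 5^2 ≡ 25 (mod 274); 5^4 ≡ 77 (mod 274); 5^8 ≡ 175 (mod 274)
5^13 = 5^1 × 5^4 × 5^8 ≡ 245 (mod 274)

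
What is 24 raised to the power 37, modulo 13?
11

Repeated squaring. Binary of 37 = 100101.
24^1 ≡ 11 (mod 13); 24^2 ≡ 4 (mod 13); 24^4 ≡ 3 (mod 13); 24^8 ≡ 9 (mod 13); 24^16 ≡ 3 (mod 13); 24^32 ≡ 9 (mod 13)
24^37 = 24^1 × 24^4 × 24^32 ≡ 11 (mod 13)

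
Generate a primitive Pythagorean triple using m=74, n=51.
(2875, 7548, 8077)

Euclid's formula: a = m² - n², b = 2mn, c = m² + n²
m = 74, n = 51
a = 74² - 51² = 5476 - 2601 = 2875
b = 2 × 74 × 51 = 7548
c = 74² + 51² = 5476 + 2601 = 8077
Verification: 2875² + 7548² = 8265625 + 56972304 = 65237929 = 8077² ✓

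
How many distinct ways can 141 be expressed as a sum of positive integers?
16670689208

p(n) counts ways to write n as a sum of positive integers (order ignored).
Euler's pentagonal recurrence: p(k) = p(k-1) + p(k-2) - p(k-5) - p(k-7) + p(k-12) + p(k-15) - ... (offsets j(3j∓1)/2, signs ++--, p(0)=1, p(<0)=0).
DP table for k = 0..140: p(0)=1, p(1)=1, p(2)=2, p(3)=3, p(4)=5, p(5)=7, p(6)=11, p(7)=15, p(8)=22, p(9)=30, p(10)=42, p(11)=56, p(12)=77, p(13)=101, p(14)=135, p(15)=176, p(16)=231, p(17)=297, p(18)=385, p(19)=490, p(20)=627, p(21)=792, p(22)=1002, p(23)=1255, p(24)=1575, p(25)=1958, p(26)=2436, p(27)=3010, p(28)=3718, p(29)=4565, p(30)=5604, p(31)=6842, p(32)=8349, p(33)=10143, p(34)=12310, p(35)=14883, p(36)=17977, p(37)=21637, p(38)=26015, p(39)=31185, p(40)=37338, p(41)=44583, p(42)=53174, p(43)=63261, p(44)=75175, p(45)=89134, p(46)=105558, p(47)=124754, p(48)=147273, p(49)=173525, p(50)=204226, p(51)=239943, p(52)=281589, p(53)=329931, p(54)=386155, p(55)=451276, p(56)=526823, p(57)=614154, p(58)=715220, p(59)=831820, p(60)=966467, p(61)=1121505, p(62)=1300156, p(63)=1505499, p(64)=1741630, p(65)=2012558, p(66)=2323520, p(67)=2679689, p(68)=3087735, p(69)=3554345, p(70)=4087968, p(71)=4697205, p(72)=5392783, p(73)=6185689, p(74)=7089500, p(75)=8118264, p(76)=9289091, p(77)=10619863, p(78)=12132164, p(79)=13848650, p(80)=15796476, p(81)=18004327, p(82)=20506255, p(83)=23338469, p(84)=26543660, p(85)=30167357, p(86)=34262962, p(87)=38887673, p(88)=44108109, p(89)=49995925, p(90)=56634173, p(91)=64112359, p(92)=72533807, p(93)=82010177, p(94)=92669720, p(95)=104651419, p(96)=118114304, p(97)=133230930, p(98)=150198136, p(99)=169229875, p(100)=190569292, p(101)=214481126, p(102)=241265379, p(103)=271248950, p(104)=304801365, p(105)=342325709, p(106)=384276336, p(107)=431149389, p(108)=483502844, p(109)=541946240, p(110)=607163746, p(111)=679903203, p(112)=761002156, p(113)=851376628, p(114)=952050665, p(115)=1064144451, p(116)=1188908248, p(117)=1327710076, p(118)=1482074143, p(119)=1653668665, p(120)=1844349560, p(121)=2056148051, p(122)=2291320912, p(123)=2552338241, p(124)=2841940500, p(125)=3163127352, p(126)=3519222692, p(127)=3913864295, p(128)=4351078600, p(129)=4835271870, p(130)=5371315400, p(131)=5964539504, p(132)=6620830889, p(133)=7346629512, p(134)=8149040695, p(135)=9035836076, p(136)=10015581680, p(137)=11097645016, p(138)=12292341831, p(139)=13610949895, p(140)=15065878135.
Final step: p(141) = p(140) + p(139) - p(136) - p(134) + p(129) + p(126) - p(119) - p(115) + p(106) + p(101) - p(90) - p(84) + p(71) + p(64) - p(49) - p(41) + p(24) + p(15)
= 15065878135 + 13610949895 - 10015581680 - 8149040695 + 4835271870 + 3519222692 - 1653668665 - 1064144451 + 384276336 + 214481126 - 56634173 - 26543660 + 4697205 + 1741630 - 173525 - 44583 + 1575 + 176
= 16670689208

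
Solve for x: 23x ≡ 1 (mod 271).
165

gcd(23, 271) = 1, so the inverse exists.
Extended Euclidean algorithm on (271, 23):
271 = 11 × 23 + 18  ⟹  18 = (1)·271 + (-11)·23
23 = 1 × 18 + 5  ⟹  5 = (-1)·271 + (12)·23
18 = 3 × 5 + 3  ⟹  3 = (4)·271 + (-47)·23
5 = 1 × 3 + 2  ⟹  2 = (-5)·271 + (59)·23
3 = 1 × 2 + 1  ⟹  1 = (9)·271 + (-106)·23
So (-106)·23 ≡ 1 (mod 271), i.e. 23^(-1) ≡ -106 ≡ 165 (mod 271).
Check: 23 × 165 = 3795 ≡ 1 (mod 271)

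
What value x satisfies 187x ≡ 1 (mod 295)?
183

gcd(187, 295) = 1, so the inverse exists.
Extended Euclidean algorithm on (295, 187):
295 = 1 × 187 + 108  ⟹  108 = (1)·295 + (-1)·187
187 = 1 × 108 + 79  ⟹  79 = (-1)·295 + (2)·187
108 = 1 × 79 + 29  ⟹  29 = (2)·295 + (-3)·187
79 = 2 × 29 + 21  ⟹  21 = (-5)·295 + (8)·187
29 = 1 × 21 + 8  ⟹  8 = (7)·295 + (-11)·187
21 = 2 × 8 + 5  ⟹  5 = (-19)·295 + (30)·187
8 = 1 × 5 + 3  ⟹  3 = (26)·295 + (-41)·187
5 = 1 × 3 + 2  ⟹  2 = (-45)·295 + (71)·187
3 = 1 × 2 + 1  ⟹  1 = (71)·295 + (-112)·187
So (-112)·187 ≡ 1 (mod 295), i.e. 187^(-1) ≡ -112 ≡ 183 (mod 295).
Check: 187 × 183 = 34221 ≡ 1 (mod 295)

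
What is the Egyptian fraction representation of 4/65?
1/17 + 1/369 + 1/203873 + 1/83128196385

Greedy algorithm:
4/65: ceiling(65/4) = 17, use 1/17
3/1105: ceiling(1105/3) = 369, use 1/369
2/407745: ceiling(407745/2) = 203873, use 1/203873
1/83128196385: ceiling(83128196385/1) = 83128196385, use 1/83128196385
Result: 4/65 = 1/17 + 1/369 + 1/203873 + 1/83128196385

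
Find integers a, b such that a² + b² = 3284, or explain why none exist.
28² + 50² (a=28, b=50)

Factorization: 3284 = 2^2 × 821
By Fermat: n is sum of two squares iff every prime p ≡ 3 (mod 4) appears to even power.
All primes ≡ 3 (mod 4) appear to even power.
Search a = 0, 1, 2, … for 3284 - a² a perfect square: first hit at a = 28: 3284 - 784 = 2500 = 50².
3284 = 28² + 50² = 784 + 2500 ✓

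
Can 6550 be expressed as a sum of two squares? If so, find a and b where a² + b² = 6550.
Not possible

Factorization: 6550 = 2 × 5^2 × 131
By Fermat: n is sum of two squares iff every prime p ≡ 3 (mod 4) appears to even power.
Prime(s) ≡ 3 (mod 4) with odd exponent: [(131, 1)]
Therefore 6550 cannot be expressed as a² + b².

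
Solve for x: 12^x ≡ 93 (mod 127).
29

Baby-step giant-step with step n = ⌈√127⌉ = 12.
Baby steps 12^j mod 127 (j:value) for j=0..11: 0:1, 1:12, 2:17, 3:77, 4:35, 5:39, 6:87, 7:28, 8:82, 9:95, 10:124, 11:91.
Giant-step multiplier: 12^(-12) ≡ 12^(126-12) = 12^114 ≡ 122 (mod 127).
Giant steps γ_i = 93·122^i mod 127: γ_0=93, γ_1=43, γ_2=39 (in table at j=5).
x = i·n + j = 2·12 + 5 = 29.
Check: 12^29 ≡ 93 (mod 127).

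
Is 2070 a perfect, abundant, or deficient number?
abundant

Proper divisors of 2070: sum = 1 + 2 + 3 + 5 + 6 + 9 + 10 + 15 + ... + 345 + 414 + 690 + 1035 (23 divisors) = 3546
Since 3546 > 2070, 2070 is abundant.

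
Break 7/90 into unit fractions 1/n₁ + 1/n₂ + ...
1/13 + 1/1170

Greedy algorithm:
7/90: ceiling(90/7) = 13, use 1/13
1/1170: ceiling(1170/1) = 1170, use 1/1170
Result: 7/90 = 1/13 + 1/1170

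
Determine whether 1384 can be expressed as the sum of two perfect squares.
22² + 30² (a=22, b=30)

Factorization: 1384 = 2^3 × 173
By Fermat: n is sum of two squares iff every prime p ≡ 3 (mod 4) appears to even power.
All primes ≡ 3 (mod 4) appear to even power.
Search a = 0, 1, 2, … for 1384 - a² a perfect square: first hit at a = 22: 1384 - 484 = 900 = 30².
1384 = 22² + 30² = 484 + 900 ✓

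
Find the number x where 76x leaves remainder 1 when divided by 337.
102

gcd(76, 337) = 1, so the inverse exists.
Extended Euclidean algorithm on (337, 76):
337 = 4 × 76 + 33  ⟹  33 = (1)·337 + (-4)·76
76 = 2 × 33 + 10  ⟹  10 = (-2)·337 + (9)·76
33 = 3 × 10 + 3  ⟹  3 = (7)·337 + (-31)·76
10 = 3 × 3 + 1  ⟹  1 = (-23)·337 + (102)·76
So (102)·76 ≡ 1 (mod 337), i.e. 76^(-1) ≡ 102 (mod 337).
Check: 76 × 102 = 7752 ≡ 1 (mod 337)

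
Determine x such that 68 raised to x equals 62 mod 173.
61

Baby-step giant-step with step n = ⌈√173⌉ = 14.
Baby steps 68^j mod 173 (j:value) for j=0..13: 0:1, 1:68, 2:126, 3:91, 4:133, 5:48, 6:150, 7:166, 8:43, 9:156, 10:55, 11:107, 12:10, 13:161.
Giant-step multiplier: 68^(-14) ≡ 68^(172-14) = 68^158 ≡ 113 (mod 173).
Giant steps γ_i = 62·113^i mod 173: γ_0=62, γ_1=86, γ_2=30, γ_3=103, γ_4=48 (in table at j=5).
x = i·n + j = 4·14 + 5 = 61.
Check: 68^61 ≡ 62 (mod 173).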